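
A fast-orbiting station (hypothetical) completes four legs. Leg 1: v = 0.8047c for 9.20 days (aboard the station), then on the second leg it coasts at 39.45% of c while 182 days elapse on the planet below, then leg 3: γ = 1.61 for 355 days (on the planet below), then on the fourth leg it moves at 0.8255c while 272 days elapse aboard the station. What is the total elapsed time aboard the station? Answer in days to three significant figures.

τ = 669 days

Leg 1: 9.20 days is already measured aboard the station.
Leg 2: β = 0.3945; γ = 1/√(1 − 0.3945²) = 1/√0.8444 = 1.088; τ_2 = 182/1.088 = 167.2 days.
Leg 3: γ = 1.61; τ_3 = 355/1.610 = 220.5 days.
Leg 4: 272 days is already measured aboard the station.
Total: 9.200 + 167.2 + 220.5 + 272.0 days.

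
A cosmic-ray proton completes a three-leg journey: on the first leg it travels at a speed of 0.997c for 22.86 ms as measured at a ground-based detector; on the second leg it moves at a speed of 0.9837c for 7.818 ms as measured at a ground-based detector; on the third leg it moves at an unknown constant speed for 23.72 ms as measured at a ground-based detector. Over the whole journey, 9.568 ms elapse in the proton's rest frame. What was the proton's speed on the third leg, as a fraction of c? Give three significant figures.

Leg 1: γ = 1/√(1 − 0.997²) = 1/√0.005991 = 12.92; τ_1 = 22.86/12.92 = 1.769 ms.
Leg 2: γ = 1/√(1 − 0.9837²) = 1/√0.03233 = 5.561; τ_2 = 7.818/5.561 = 1.406 ms.
Leg 3: speed unknown; τ_3 = 23.72/γ_3.
Total proper time: 1.769 + 1.406 + τ_3 = 9.568, so τ_3 = 9.568 − 3.175 = 6.393 ms.
γ_3 = 23.72/6.393 = 3.710; β = √(1 − 1/γ²) = √0.9274.

β = 0.963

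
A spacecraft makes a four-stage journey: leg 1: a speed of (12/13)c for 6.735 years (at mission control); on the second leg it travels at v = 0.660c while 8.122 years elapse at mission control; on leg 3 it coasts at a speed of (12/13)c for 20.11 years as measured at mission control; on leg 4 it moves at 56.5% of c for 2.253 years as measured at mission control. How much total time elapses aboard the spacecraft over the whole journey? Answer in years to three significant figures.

τ = 18.3 years

Leg 1: γ = 1/√(1 − (12/13)²) = 13/5 = 2.600; τ_1 = 6.735/2.600 = 2.590 years.
Leg 2: γ = 1/√(1 − 0.660²) = 1/√0.5644 = 1.331; τ_2 = 8.122/1.331 = 6.102 years.
Leg 3: γ = 1/√(1 − (12/13)²) = 13/5 = 2.600; τ_3 = 20.11/2.600 = 7.735 years.
Leg 4: β = 0.565; γ = 1/√(1 − 0.565²) = 1/√0.6808 = 1.212; τ_4 = 2.253/1.212 = 1.859 years.
Total: 2.590 + 6.102 + 7.735 + 1.859 years.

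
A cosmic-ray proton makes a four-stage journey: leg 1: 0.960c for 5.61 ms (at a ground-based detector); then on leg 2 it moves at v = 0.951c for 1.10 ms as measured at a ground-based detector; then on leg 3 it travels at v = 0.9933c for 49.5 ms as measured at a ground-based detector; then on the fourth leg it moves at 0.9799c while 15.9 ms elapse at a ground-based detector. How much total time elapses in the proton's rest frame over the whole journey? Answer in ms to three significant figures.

τ = 10.8 ms

Leg 1: γ = 1/√(1 − 0.960²) = 25/7 ≈ 3.571; τ_1 = 5.61/3.571 = 1.571 ms.
Leg 2: γ = 1/√(1 − 0.951²) = 1/√0.09560 = 3.234; τ_2 = 1.10/3.234 = 0.3401 ms.
Leg 3: γ = 1/√(1 − 0.9933²) = 1/√0.01336 = 8.653; τ_3 = 49.5/8.653 = 5.720 ms.
Leg 4: γ = 1/√(1 − 0.9799²) = 1/√0.03980 = 5.013; τ_4 = 15.9/5.013 = 3.172 ms.
Total: 1.571 + 0.3401 + 5.720 + 3.172 ms.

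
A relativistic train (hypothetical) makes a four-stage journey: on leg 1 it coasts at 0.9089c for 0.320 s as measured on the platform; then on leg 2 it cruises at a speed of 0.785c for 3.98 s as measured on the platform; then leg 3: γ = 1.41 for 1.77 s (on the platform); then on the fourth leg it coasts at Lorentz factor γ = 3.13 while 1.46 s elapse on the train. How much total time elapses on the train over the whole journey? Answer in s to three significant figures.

Leg 1: γ = 1/√(1 − 0.9089²) = 1/√0.1739 = 2.398; τ_1 = 0.320/2.398 = 0.1334 s.
Leg 2: γ = 1/√(1 − 0.785²) = 1/√0.3838 = 1.614; τ_2 = 3.98/1.614 = 2.466 s.
Leg 3: γ = 1.41; τ_3 = 1.77/1.410 = 1.255 s.
Leg 4: 1.46 s is already measured on the train.
Total: 0.1334 + 2.466 + 1.255 + 1.460 s.

τ = 5.31 s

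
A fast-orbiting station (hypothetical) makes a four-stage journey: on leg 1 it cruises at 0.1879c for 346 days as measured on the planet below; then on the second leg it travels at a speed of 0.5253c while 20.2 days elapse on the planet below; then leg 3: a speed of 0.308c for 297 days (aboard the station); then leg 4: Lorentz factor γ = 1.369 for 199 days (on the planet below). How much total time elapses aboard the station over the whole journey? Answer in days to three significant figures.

τ = 799 days

Leg 1: γ = 1/√(1 − 0.1879²) = 1/√0.9647 = 1.018; τ_1 = 346/1.018 = 339.8 days.
Leg 2: γ = 1/√(1 − 0.5253²) = 1/√0.7241 = 1.175; τ_2 = 20.2/1.175 = 17.19 days.
Leg 3: 297 days is already measured aboard the station.
Leg 4: γ = 1.369; τ_4 = 199/1.369 = 145.4 days.
Total: 339.8 + 17.19 + 297.0 + 145.4 days.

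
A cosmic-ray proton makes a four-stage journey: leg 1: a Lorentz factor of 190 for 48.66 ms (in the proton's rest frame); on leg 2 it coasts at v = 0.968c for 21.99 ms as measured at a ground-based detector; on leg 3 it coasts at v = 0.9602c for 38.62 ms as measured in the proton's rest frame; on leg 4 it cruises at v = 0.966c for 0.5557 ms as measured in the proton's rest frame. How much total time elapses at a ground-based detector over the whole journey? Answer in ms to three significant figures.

Leg 1: γ = 190; Δt_1 = 190.0 × 48.66 = 9245 ms.
Leg 2: 21.99 ms is already measured at a ground-based detector.
Leg 3: γ = 1/√(1 − 0.9602²) = 1/√0.07802 = 3.580; Δt_3 = 3.580 × 38.62 = 138.3 ms.
Leg 4: γ = 1/√(1 − 0.966²) = 1/√0.06684 = 3.868; Δt_4 = 3.868 × 0.5557 = 2.149 ms.
Total: 9245 + 21.99 + 138.3 + 2.149 ms.

Δt = 9410 ms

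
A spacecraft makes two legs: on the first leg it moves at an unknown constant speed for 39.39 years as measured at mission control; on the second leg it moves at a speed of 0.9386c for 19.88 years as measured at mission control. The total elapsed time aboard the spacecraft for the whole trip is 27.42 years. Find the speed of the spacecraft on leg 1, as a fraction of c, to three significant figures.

Leg 1: speed unknown; τ_1 = 39.39/γ_1.
Leg 2: γ = 1/√(1 − 0.9386²) = 1/√0.1190 = 2.898; τ_2 = 19.88/2.898 = 6.859 years.
Total proper time: τ_1 + 6.859 = 27.42, so τ_1 = 27.42 − 6.859 = 20.56 years.
γ_1 = 39.39/20.56 = 1.916; β = √(1 − 1/γ²) = √0.7275.

β = 0.853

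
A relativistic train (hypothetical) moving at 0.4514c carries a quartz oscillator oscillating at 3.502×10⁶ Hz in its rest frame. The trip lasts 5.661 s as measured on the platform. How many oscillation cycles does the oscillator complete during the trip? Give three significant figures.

γ = 1/√(1 − 0.4514²) = 1/√0.7962 = 1.121
The oscillator's own cycle count is N = f × τ where τ is the proper time on the train. τ = Δt/γ = 5.661/1.121 = 5.051 s = 5.051×10⁰ s.
N = 3.502×10⁶ × 5.051×10⁰ = 1.769×10⁷.

N = 1.77×10⁷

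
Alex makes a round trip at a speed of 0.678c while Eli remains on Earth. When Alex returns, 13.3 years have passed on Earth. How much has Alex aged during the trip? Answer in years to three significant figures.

τ = 9.78 years

γ = 1/√(1 − 0.678²) = 1/√0.5403 = 1.360
Alex's clock measures proper time along the trip: τ = Δt/γ = 13.3/1.360 years.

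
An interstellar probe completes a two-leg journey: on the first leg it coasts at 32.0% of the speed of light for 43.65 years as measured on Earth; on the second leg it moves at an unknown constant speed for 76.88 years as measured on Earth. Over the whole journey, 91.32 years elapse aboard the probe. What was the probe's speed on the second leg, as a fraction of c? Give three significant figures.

Leg 1: β = 0.320; γ = 1/√(1 − 0.320²) = 1/√0.8976 = 1.056; τ_1 = 43.65/1.056 = 41.35 years.
Leg 2: speed unknown; τ_2 = 76.88/γ_2.
Total proper time: 41.35 + τ_2 = 91.32, so τ_2 = 91.32 − 41.35 = 49.97 years.
γ_2 = 76.88/49.97 = 1.539; β = √(1 − 1/γ²) = √0.5776.

β = 0.760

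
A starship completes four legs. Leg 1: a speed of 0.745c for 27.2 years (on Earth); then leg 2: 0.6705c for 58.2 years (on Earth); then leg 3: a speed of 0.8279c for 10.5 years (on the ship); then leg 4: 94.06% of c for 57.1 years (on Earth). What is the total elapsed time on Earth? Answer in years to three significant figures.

Δt = 161 years

Leg 1: 27.2 years is already measured on Earth.
Leg 2: 58.2 years is already measured on Earth.
Leg 3: γ = 1/√(1 − 0.8279²) = 1/√0.3146 = 1.783; Δt_3 = 1.783 × 10.5 = 18.72 years.
Leg 4: 57.1 years is already measured on Earth.
Total: 27.20 + 58.20 + 18.72 + 57.10 years.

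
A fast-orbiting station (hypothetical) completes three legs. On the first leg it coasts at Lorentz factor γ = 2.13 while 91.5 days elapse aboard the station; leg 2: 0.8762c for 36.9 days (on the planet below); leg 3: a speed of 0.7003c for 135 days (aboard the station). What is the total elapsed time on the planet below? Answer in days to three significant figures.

Leg 1: γ = 2.13; Δt_1 = 2.130 × 91.5 = 194.9 days.
Leg 2: 36.9 days is already measured on the planet below.
Leg 3: γ = 1/√(1 − 0.7003²) = 1/√0.5096 = 1.401; Δt_3 = 1.401 × 135 = 189.1 days.
Total: 194.9 + 36.90 + 189.1 days.

Δt = 421 days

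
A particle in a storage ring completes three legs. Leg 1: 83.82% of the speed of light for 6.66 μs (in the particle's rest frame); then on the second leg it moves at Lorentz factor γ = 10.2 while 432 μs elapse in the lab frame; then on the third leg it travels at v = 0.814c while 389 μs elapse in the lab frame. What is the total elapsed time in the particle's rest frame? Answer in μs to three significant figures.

Leg 1: 6.66 μs is already measured in the particle's rest frame.
Leg 2: γ = 10.2; τ_2 = 432/10.20 = 42.35 μs.
Leg 3: γ = 1/√(1 − 0.814²) = 1/√0.3374 = 1.722; τ_3 = 389/1.722 = 226.0 μs.
Total: 6.660 + 42.35 + 226.0 μs.

τ = 275 μs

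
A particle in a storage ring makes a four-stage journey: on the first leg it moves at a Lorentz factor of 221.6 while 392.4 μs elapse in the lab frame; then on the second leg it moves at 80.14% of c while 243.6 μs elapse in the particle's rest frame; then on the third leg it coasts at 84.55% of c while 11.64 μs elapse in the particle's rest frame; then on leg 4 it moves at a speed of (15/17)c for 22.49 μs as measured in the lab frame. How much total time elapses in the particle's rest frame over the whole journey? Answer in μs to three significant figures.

τ = 268 μs

Leg 1: γ = 221.6; τ_1 = 392.4/221.6 = 1.771 μs.
Leg 2: 243.6 μs is already measured in the particle's rest frame.
Leg 3: 11.64 μs is already measured in the particle's rest frame.
Leg 4: γ = 1/√(1 − (15/17)²) = 17/8 = 2.125; τ_4 = 22.49/2.125 = 10.58 μs.
Total: 1.771 + 243.6 + 11.64 + 10.58 μs.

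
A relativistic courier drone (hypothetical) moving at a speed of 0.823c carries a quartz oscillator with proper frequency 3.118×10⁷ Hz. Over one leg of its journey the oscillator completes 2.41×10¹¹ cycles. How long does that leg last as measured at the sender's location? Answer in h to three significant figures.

Δt = 3.78 h

γ = 1/√(1 − 0.823²) = 1/√0.3227 = 1.760
Proper time for N cycles: τ = N/f = 2.41×10¹¹/(3.118×10⁷) = 7.729×10³ s = 2.147 h.
Lab-frame duration Δt = γτ = 1.760 × 2.147 = 3.780 h.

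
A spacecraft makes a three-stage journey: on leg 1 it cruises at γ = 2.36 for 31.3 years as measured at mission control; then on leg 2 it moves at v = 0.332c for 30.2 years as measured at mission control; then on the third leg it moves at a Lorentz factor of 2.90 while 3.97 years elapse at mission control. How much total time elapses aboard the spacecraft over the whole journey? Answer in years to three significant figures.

τ = 43.1 years

Leg 1: γ = 2.36; τ_1 = 31.3/2.360 = 13.26 years.
Leg 2: γ = 1/√(1 − 0.332²) = 1/√0.8898 = 1.060; τ_2 = 30.2/1.060 = 28.49 years.
Leg 3: γ = 2.90; τ_3 = 3.97/2.900 = 1.369 years.
Total: 13.26 + 28.49 + 1.369 years.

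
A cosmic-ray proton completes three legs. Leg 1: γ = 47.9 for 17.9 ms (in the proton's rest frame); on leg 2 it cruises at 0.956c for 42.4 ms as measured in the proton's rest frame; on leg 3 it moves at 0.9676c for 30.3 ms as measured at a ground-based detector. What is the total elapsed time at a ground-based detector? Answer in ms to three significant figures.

Δt = 1030 ms

Leg 1: γ = 47.9; Δt_1 = 47.90 × 17.9 = 857.4 ms.
Leg 2: γ = 1/√(1 − 0.956²) = 1/√0.08606 = 3.409; Δt_2 = 3.409 × 42.4 = 144.5 ms.
Leg 3: 30.3 ms is already measured at a ground-based detector.
Total: 857.4 + 144.5 + 30.30 ms.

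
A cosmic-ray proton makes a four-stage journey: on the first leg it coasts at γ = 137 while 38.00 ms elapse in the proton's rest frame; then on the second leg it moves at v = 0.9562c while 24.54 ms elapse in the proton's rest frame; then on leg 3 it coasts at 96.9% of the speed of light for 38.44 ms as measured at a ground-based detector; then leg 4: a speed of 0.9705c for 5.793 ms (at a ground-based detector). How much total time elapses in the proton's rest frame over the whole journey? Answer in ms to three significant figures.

Leg 1: 38.00 ms is already measured in the proton's rest frame.
Leg 2: 24.54 ms is already measured in the proton's rest frame.
Leg 3: β = 0.969; γ = 1/√(1 − 0.969²) = 1/√0.06104 = 4.048; τ_3 = 38.44/4.048 = 9.497 ms.
Leg 4: γ = 1/√(1 − 0.9705²) = 1/√0.05813 = 4.148; τ_4 = 5.793/4.148 = 1.397 ms.
Total: 38.00 + 24.54 + 9.497 + 1.397 ms.

τ = 73.4 ms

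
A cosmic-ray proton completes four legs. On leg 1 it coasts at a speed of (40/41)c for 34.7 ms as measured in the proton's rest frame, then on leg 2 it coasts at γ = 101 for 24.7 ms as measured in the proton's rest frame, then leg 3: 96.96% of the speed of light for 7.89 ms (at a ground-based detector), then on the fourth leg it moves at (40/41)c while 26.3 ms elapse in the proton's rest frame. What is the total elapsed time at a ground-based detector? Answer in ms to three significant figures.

Δt = 2780 ms

Leg 1: γ = 1/√(1 − (40/41)²) = 41/9 ≈ 4.556; Δt_1 = 4.556 × 34.7 = 158.1 ms.
Leg 2: γ = 101; Δt_2 = 101.0 × 24.7 = 2495 ms.
Leg 3: 7.89 ms is already measured at a ground-based detector.
Leg 4: γ = 1/√(1 − (40/41)²) = 41/9 ≈ 4.556; Δt_4 = 4.556 × 26.3 = 119.8 ms.
Total: 158.1 + 2495 + 7.890 + 119.8 ms.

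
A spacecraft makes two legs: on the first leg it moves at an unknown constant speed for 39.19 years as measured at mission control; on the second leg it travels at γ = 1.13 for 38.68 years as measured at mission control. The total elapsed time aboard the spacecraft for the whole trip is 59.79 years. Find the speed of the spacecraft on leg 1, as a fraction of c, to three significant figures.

Leg 1: speed unknown; τ_1 = 39.19/γ_1.
Leg 2: γ = 1.13; τ_2 = 38.68/1.130 = 34.23 years.
Total proper time: τ_1 + 34.23 = 59.79, so τ_1 = 59.79 − 34.23 = 25.56 years.
γ_1 = 39.19/25.56 = 1.533; β = √(1 − 1/γ²) = √0.5746.

β = 0.758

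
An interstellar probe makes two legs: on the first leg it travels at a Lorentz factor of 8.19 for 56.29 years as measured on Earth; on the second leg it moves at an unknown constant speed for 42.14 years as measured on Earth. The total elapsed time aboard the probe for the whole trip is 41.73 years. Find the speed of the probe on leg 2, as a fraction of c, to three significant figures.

Leg 1: γ = 8.19; τ_1 = 56.29/8.190 = 6.873 years.
Leg 2: speed unknown; τ_2 = 42.14/γ_2.
Total proper time: 6.873 + τ_2 = 41.73, so τ_2 = 41.73 − 6.873 = 34.86 years.
γ_2 = 42.14/34.86 = 1.209; β = √(1 − 1/γ²) = √0.3158.

β = 0.562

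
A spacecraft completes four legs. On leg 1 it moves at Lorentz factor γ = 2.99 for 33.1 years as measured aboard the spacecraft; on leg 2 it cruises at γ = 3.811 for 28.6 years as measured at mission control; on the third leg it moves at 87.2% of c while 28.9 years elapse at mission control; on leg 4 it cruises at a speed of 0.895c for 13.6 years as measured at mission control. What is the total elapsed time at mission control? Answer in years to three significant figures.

Leg 1: γ = 2.99; Δt_1 = 2.990 × 33.1 = 98.97 years.
Leg 2: 28.6 years is already measured at mission control.
Leg 3: 28.9 years is already measured at mission control.
Leg 4: 13.6 years is already measured at mission control.
Total: 98.97 + 28.60 + 28.90 + 13.60 years.

Δt = 170 years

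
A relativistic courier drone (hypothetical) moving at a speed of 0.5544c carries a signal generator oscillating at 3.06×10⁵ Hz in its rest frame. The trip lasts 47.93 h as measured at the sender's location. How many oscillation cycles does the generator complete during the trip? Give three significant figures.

γ = 1/√(1 − 0.5544²) = 1/√0.6926 = 1.202
The oscillator's own cycle count is N = f × τ where τ is the proper time aboard the drone. τ = Δt/γ = 47.93/1.202 = 39.89 h = 1.436×10⁵ s.
N = 3.06×10⁵ × 1.436×10⁵ = 4.394×10¹⁰.

N = 4.39×10¹⁰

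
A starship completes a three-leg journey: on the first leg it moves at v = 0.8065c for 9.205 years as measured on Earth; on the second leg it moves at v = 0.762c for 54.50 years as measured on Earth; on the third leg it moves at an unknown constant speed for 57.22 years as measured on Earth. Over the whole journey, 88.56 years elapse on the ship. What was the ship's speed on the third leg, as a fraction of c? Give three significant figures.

β = 0.549

Leg 1: γ = 1/√(1 − 0.8065²) = 1/√0.3496 = 1.691; τ_1 = 9.205/1.691 = 5.442 years.
Leg 2: γ = 1/√(1 − 0.762²) = 1/√0.4194 = 1.544; τ_2 = 54.50/1.544 = 35.29 years.
Leg 3: speed unknown; τ_3 = 57.22/γ_3.
Total proper time: 5.442 + 35.29 + τ_3 = 88.56, so τ_3 = 88.56 − 40.74 = 47.82 years.
γ_3 = 57.22/47.82 = 1.196; β = √(1 − 1/γ²) = √0.3014.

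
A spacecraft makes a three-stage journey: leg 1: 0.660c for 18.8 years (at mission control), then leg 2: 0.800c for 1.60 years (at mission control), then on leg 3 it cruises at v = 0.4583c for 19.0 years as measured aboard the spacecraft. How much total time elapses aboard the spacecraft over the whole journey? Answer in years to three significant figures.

Leg 1: γ = 1/√(1 − 0.660²) = 1/√0.5644 = 1.331; τ_1 = 18.8/1.331 = 14.12 years.
Leg 2: γ = 1/√(1 − 0.800²) = 5/3 ≈ 1.667; τ_2 = 1.60/1.667 = 0.9600 years.
Leg 3: 19.0 years is already measured aboard the spacecraft.
Total: 14.12 + 0.9600 + 19.00 years.

τ = 34.1 years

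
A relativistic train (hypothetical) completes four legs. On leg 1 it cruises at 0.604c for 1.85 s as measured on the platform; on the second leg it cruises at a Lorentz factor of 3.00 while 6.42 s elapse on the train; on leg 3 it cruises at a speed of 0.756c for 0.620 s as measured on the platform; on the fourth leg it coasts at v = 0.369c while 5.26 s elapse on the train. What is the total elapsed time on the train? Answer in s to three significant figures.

τ = 13.6 s

Leg 1: γ = 1/√(1 − 0.604²) = 1/√0.6352 = 1.255; τ_1 = 1.85/1.255 = 1.474 s.
Leg 2: 6.42 s is already measured on the train.
Leg 3: γ = 1/√(1 − 0.756²) = 1/√0.4285 = 1.528; τ_3 = 0.620/1.528 = 0.4058 s.
Leg 4: 5.26 s is already measured on the train.
Total: 1.474 + 6.420 + 0.4058 + 5.260 s.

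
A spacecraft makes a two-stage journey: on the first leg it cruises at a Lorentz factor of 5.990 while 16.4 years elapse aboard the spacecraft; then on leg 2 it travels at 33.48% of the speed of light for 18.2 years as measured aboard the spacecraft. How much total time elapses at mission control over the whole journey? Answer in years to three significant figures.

Δt = 118 years

Leg 1: γ = 5.990; Δt_1 = 5.990 × 16.4 = 98.24 years.
Leg 2: β = 0.3348; γ = 1/√(1 − 0.3348²) = 1/√0.8879 = 1.061; Δt_2 = 1.061 × 18.2 = 19.31 years.
Total: 98.24 + 19.31 years.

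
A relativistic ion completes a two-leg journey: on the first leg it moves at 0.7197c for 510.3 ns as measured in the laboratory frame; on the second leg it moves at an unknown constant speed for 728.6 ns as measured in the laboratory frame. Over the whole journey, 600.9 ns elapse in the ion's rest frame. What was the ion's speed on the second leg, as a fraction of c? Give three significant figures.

β = 0.941

Leg 1: γ = 1/√(1 − 0.7197²) = 1/√0.4820 = 1.440; τ_1 = 510.3/1.440 = 354.3 ns.
Leg 2: speed unknown; τ_2 = 728.6/γ_2.
Total proper time: 354.3 + τ_2 = 600.9, so τ_2 = 600.9 − 354.3 = 246.6 ns.
γ_2 = 728.6/246.6 = 2.955; β = √(1 − 1/γ²) = √0.8854.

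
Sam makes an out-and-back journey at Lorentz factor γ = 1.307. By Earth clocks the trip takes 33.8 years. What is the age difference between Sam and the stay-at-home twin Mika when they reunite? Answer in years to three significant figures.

Δt − τ = 7.94 years

γ = 1.307
Sam's elapsed proper time: τ = 33.8/1.307 = 25.86 years.
Age gap = Δt − τ = 33.8 − 25.86 years.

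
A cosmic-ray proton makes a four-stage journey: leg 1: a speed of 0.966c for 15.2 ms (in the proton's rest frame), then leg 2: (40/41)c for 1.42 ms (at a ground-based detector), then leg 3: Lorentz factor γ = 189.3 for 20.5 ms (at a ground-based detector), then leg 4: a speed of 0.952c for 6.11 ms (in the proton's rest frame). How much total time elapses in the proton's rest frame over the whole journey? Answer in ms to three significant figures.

Leg 1: 15.2 ms is already measured in the proton's rest frame.
Leg 2: γ = 1/√(1 − (40/41)²) = 41/9 ≈ 4.556; τ_2 = 1.42/4.556 = 0.3117 ms.
Leg 3: γ = 189.3; τ_3 = 20.5/189.3 = 0.1083 ms.
Leg 4: 6.11 ms is already measured in the proton's rest frame.
Total: 15.20 + 0.3117 + 0.1083 + 6.110 ms.

τ = 21.7 ms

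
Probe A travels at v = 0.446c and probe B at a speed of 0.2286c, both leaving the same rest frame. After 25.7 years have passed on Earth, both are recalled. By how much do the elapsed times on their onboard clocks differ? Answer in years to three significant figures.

|τ_A − τ_B| = 2.02 years

A: γ = 1/√(1 − 0.446²) = 1/√0.8011 = 1.117; τ_A = 25.7/1.117 = 23.00 years.
B: γ = 1/√(1 − 0.2286²) = 1/√0.9477 = 1.027; τ_B = 25.7/1.027 = 25.02 years.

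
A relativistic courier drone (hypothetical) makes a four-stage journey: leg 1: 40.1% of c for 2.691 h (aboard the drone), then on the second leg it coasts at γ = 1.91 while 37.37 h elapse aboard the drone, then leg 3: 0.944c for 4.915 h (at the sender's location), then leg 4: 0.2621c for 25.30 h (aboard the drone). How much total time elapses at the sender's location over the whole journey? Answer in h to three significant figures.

Δt = 105 h

Leg 1: β = 0.401; γ = 1/√(1 − 0.401²) = 1/√0.8392 = 1.092; Δt_1 = 1.092 × 2.691 = 2.938 h.
Leg 2: γ = 1.91; Δt_2 = 1.910 × 37.37 = 71.38 h.
Leg 3: 4.915 h is already measured at the sender's location.
Leg 4: γ = 1/√(1 − 0.2621²) = 1/√0.9313 = 1.036; Δt_4 = 1.036 × 25.30 = 26.22 h.
Total: 2.938 + 71.38 + 4.915 + 26.22 h.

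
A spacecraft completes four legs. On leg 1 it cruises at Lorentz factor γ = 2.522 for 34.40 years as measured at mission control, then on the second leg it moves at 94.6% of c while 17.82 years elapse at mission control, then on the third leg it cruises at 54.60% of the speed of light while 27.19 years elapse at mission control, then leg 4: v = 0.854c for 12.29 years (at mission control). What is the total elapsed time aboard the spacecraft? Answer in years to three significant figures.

Leg 1: γ = 2.522; τ_1 = 34.40/2.522 = 13.64 years.
Leg 2: β = 0.946; γ = 1/√(1 − 0.946²) = 1/√0.1051 = 3.085; τ_2 = 17.82/3.085 = 5.777 years.
Leg 3: β = 0.5460; γ = 1/√(1 − 0.5460²) = 1/√0.7019 = 1.194; τ_3 = 27.19/1.194 = 22.78 years.
Leg 4: γ = 1/√(1 − 0.854²) = 1/√0.2707 = 1.922; τ_4 = 12.29/1.922 = 6.394 years.
Total: 13.64 + 5.777 + 22.78 + 6.394 years.

τ = 48.6 years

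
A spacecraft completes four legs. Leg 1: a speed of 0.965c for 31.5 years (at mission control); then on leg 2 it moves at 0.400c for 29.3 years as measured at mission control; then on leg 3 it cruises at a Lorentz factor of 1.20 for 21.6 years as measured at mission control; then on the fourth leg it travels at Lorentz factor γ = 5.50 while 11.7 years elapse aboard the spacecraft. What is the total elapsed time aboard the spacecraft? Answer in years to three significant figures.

Leg 1: γ = 1/√(1 − 0.965²) = 1/√0.06878 = 3.813; τ_1 = 31.5/3.813 = 8.261 years.
Leg 2: γ = 1/√(1 − 0.400²) = 1/√0.8400 = 1.091; τ_2 = 29.3/1.091 = 26.85 years.
Leg 3: γ = 1.20; τ_3 = 21.6/1.200 = 18.00 years.
Leg 4: 11.7 years is already measured aboard the spacecraft.
Total: 8.261 + 26.85 + 18.00 + 11.70 years.

τ = 64.8 years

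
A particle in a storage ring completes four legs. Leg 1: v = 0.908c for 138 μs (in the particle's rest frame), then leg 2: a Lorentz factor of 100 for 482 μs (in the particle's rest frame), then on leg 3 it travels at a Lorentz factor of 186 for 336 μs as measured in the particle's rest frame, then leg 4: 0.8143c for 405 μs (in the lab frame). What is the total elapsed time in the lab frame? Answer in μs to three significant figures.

Leg 1: γ = 1/√(1 − 0.908²) = 1/√0.1755 = 2.387; Δt_1 = 2.387 × 138 = 329.4 μs.
Leg 2: γ = 100; Δt_2 = 100.0 × 482 = 4.820×10⁴ μs.
Leg 3: γ = 186; Δt_3 = 186.0 × 336 = 6.250×10⁴ μs.
Leg 4: 405 μs is already measured in the lab frame.
Total: 329.4 + 4.820×10⁴ + 6.250×10⁴ + 405.0 μs.

Δt = 1.11×10⁵ μs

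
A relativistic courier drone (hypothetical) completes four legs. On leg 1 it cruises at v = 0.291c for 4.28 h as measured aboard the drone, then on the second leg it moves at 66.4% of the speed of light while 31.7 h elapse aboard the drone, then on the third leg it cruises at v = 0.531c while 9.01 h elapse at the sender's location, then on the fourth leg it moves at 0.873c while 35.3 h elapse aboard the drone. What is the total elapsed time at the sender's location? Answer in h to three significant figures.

Leg 1: γ = 1/√(1 − 0.291²) = 1/√0.9153 = 1.045; Δt_1 = 1.045 × 4.28 = 4.474 h.
Leg 2: β = 0.664; γ = 1/√(1 − 0.664²) = 1/√0.5591 = 1.337; Δt_2 = 1.337 × 31.7 = 42.39 h.
Leg 3: 9.01 h is already measured at the sender's location.
Leg 4: γ = 1/√(1 − 0.873²) = 1/√0.2379 = 2.050; Δt_4 = 2.050 × 35.3 = 72.38 h.
Total: 4.474 + 42.39 + 9.010 + 72.38 h.

Δt = 128 h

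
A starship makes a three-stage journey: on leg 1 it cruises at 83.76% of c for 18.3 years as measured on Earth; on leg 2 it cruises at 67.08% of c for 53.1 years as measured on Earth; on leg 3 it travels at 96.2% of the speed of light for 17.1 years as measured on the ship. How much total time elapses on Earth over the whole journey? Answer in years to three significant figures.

Δt = 134 years

Leg 1: 18.3 years is already measured on Earth.
Leg 2: 53.1 years is already measured on Earth.
Leg 3: β = 0.962; γ = 1/√(1 − 0.962²) = 1/√0.07456 = 3.662; Δt_3 = 3.662 × 17.1 = 62.63 years.
Total: 18.30 + 53.10 + 62.63 years.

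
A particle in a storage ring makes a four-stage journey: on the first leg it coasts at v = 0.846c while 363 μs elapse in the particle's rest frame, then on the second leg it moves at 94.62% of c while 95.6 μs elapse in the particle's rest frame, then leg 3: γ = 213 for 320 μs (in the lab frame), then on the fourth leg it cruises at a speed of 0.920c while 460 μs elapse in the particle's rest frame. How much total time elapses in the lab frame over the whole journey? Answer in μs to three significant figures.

Leg 1: γ = 1/√(1 − 0.846²) = 1/√0.2843 = 1.876; Δt_1 = 1.876 × 363 = 680.8 μs.
Leg 2: β = 0.9462; γ = 1/√(1 − 0.9462²) = 1/√0.1047 = 3.090; Δt_2 = 3.090 × 95.6 = 295.4 μs.
Leg 3: 320 μs is already measured in the lab frame.
Leg 4: γ = 1/√(1 − 0.920²) = 1/√0.1536 = 2.552; Δt_4 = 2.552 × 460 = 1174 μs.
Total: 680.8 + 295.4 + 320.0 + 1174 μs.

Δt = 2470 μs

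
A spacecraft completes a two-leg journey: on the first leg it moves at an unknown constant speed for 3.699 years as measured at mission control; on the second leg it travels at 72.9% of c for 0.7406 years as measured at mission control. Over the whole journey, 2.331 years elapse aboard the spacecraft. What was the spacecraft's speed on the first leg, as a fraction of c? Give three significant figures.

β = 0.870

Leg 1: speed unknown; τ_1 = 3.699/γ_1.
Leg 2: β = 0.729; γ = 1/√(1 − 0.729²) = 1/√0.4686 = 1.461; τ_2 = 0.7406/1.461 = 0.5070 years.
Total proper time: τ_1 + 0.5070 = 2.331, so τ_1 = 2.331 − 0.5070 = 1.824 years.
γ_1 = 3.699/1.824 = 2.028; β = √(1 − 1/γ²) = √0.7568.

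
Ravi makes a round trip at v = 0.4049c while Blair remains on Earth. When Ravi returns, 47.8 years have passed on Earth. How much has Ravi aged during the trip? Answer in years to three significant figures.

τ = 43.7 years

γ = 1/√(1 − 0.4049²) = 1/√0.8361 = 1.094
Ravi's clock measures proper time along the trip: τ = Δt/γ = 47.8/1.094 years.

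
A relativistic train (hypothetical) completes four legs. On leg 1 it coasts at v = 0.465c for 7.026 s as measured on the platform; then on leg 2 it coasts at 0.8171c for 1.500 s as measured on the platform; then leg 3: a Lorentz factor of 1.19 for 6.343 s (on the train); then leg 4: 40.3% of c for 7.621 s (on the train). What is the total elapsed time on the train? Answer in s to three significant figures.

τ = 21.0 s

Leg 1: γ = 1/√(1 − 0.465²) = 1/√0.7838 = 1.130; τ_1 = 7.026/1.130 = 6.220 s.
Leg 2: γ = 1/√(1 − 0.8171²) = 1/√0.3323 = 1.735; τ_2 = 1.500/1.735 = 0.8647 s.
Leg 3: 6.343 s is already measured on the train.
Leg 4: 7.621 s is already measured on the train.
Total: 6.220 + 0.8647 + 6.343 + 7.621 s.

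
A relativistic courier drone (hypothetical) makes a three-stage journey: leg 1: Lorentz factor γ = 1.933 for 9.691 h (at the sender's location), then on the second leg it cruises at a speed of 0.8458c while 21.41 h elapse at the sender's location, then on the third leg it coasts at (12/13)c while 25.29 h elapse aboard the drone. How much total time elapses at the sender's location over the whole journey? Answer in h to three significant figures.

Δt = 96.9 h

Leg 1: 9.691 h is already measured at the sender's location.
Leg 2: 21.41 h is already measured at the sender's location.
Leg 3: γ = 1/√(1 − (12/13)²) = 13/5 = 2.600; Δt_3 = 2.600 × 25.29 = 65.75 h.
Total: 9.691 + 21.41 + 65.75 h.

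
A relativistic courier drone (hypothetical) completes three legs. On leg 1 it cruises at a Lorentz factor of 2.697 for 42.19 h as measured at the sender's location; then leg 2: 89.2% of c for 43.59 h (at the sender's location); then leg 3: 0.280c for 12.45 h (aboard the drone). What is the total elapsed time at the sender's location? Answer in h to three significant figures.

Δt = 98.7 h

Leg 1: 42.19 h is already measured at the sender's location.
Leg 2: 43.59 h is already measured at the sender's location.
Leg 3: γ = 1/√(1 − 0.280²) = 25/24 ≈ 1.042; Δt_3 = 1.042 × 12.45 = 12.97 h.
Total: 42.19 + 43.59 + 12.97 h.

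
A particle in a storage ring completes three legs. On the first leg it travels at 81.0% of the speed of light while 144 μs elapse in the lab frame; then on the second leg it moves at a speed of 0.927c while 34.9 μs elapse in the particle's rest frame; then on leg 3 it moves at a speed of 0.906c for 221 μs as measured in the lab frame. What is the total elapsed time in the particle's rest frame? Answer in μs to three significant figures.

Leg 1: β = 0.810; γ = 1/√(1 − 0.810²) = 1/√0.3439 = 1.705; τ_1 = 144/1.705 = 84.45 μs.
Leg 2: 34.9 μs is already measured in the particle's rest frame.
Leg 3: γ = 1/√(1 − 0.906²) = 1/√0.1792 = 2.363; τ_3 = 221/2.363 = 93.54 μs.
Total: 84.45 + 34.90 + 93.54 μs.

τ = 213 μs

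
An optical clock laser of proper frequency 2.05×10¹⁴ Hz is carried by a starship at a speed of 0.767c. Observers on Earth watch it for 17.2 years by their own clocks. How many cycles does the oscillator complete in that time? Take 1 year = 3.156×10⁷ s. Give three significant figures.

γ = 1/√(1 − 0.767²) = 1/√0.4117 = 1.558
During 17.2 years of lab time, the oscillator's proper time advances by τ = Δt/γ = 17.2/1.558 = 11.04 years = 3.483×10⁸ s.
N = f × τ = 2.05×10¹⁴ × 3.483×10⁸ = 7.140×10²².

N = 7.14×10²²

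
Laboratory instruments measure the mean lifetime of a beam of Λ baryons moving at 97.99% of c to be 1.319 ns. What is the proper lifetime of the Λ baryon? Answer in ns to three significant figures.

τ₀ = 0.263 ns

β = 0.9799; γ = 1/√(1 − 0.9799²) = 1/√0.03980 = 5.013
The lab-frame lifetime is the dilated interval; the proper lifetime is τ₀ = Δt/γ = 1.319/5.013 ns.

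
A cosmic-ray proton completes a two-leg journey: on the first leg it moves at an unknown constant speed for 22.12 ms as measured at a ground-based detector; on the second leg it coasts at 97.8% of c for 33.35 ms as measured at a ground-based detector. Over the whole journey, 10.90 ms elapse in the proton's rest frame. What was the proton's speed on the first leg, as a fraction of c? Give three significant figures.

β = 0.984

Leg 1: speed unknown; τ_1 = 22.12/γ_1.
Leg 2: β = 0.978; γ = 1/√(1 − 0.978²) = 1/√0.04352 = 4.794; τ_2 = 33.35/4.794 = 6.957 ms.
Total proper time: τ_1 + 6.957 = 10.90, so τ_1 = 10.90 − 6.957 = 3.943 ms.
γ_1 = 22.12/3.943 = 5.610; β = √(1 − 1/γ²) = √0.9682.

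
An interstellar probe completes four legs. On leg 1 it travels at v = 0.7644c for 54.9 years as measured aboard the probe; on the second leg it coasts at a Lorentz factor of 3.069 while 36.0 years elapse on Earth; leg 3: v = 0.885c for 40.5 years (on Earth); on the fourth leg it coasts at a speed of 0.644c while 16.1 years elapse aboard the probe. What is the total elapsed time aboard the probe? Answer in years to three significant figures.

Leg 1: 54.9 years is already measured aboard the probe.
Leg 2: γ = 3.069; τ_2 = 36.0/3.069 = 11.73 years.
Leg 3: γ = 1/√(1 − 0.885²) = 1/√0.2168 = 2.148; τ_3 = 40.5/2.148 = 18.86 years.
Leg 4: 16.1 years is already measured aboard the probe.
Total: 54.90 + 11.73 + 18.86 + 16.10 years.

τ = 102 years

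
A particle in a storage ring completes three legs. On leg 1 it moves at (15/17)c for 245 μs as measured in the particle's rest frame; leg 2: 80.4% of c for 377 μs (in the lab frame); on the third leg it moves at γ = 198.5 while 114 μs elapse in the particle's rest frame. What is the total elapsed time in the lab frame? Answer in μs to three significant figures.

Δt = 2.35×10⁴ μs

Leg 1: γ = 1/√(1 − (15/17)²) = 17/8 = 2.125; Δt_1 = 2.125 × 245 = 520.6 μs.
Leg 2: 377 μs is already measured in the lab frame.
Leg 3: γ = 198.5; Δt_3 = 198.5 × 114 = 2.263×10⁴ μs.
Total: 520.6 + 377.0 + 2.263×10⁴ μs.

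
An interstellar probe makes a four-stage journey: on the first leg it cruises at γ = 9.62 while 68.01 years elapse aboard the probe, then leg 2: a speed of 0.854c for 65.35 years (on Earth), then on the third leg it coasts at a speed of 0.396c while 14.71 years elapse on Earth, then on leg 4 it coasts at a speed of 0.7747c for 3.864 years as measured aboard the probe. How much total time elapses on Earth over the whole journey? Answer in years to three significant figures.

Leg 1: γ = 9.62; Δt_1 = 9.620 × 68.01 = 654.3 years.
Leg 2: 65.35 years is already measured on Earth.
Leg 3: 14.71 years is already measured on Earth.
Leg 4: γ = 1/√(1 − 0.7747²) = 1/√0.3998 = 1.581; Δt_4 = 1.581 × 3.864 = 6.111 years.
Total: 654.3 + 65.35 + 14.71 + 6.111 years.

Δt = 740 years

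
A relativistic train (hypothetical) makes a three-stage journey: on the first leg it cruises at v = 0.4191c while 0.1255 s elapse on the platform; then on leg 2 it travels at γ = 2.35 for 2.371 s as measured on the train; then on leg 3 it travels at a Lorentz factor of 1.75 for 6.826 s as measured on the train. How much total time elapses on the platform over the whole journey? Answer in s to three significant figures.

Leg 1: 0.1255 s is already measured on the platform.
Leg 2: γ = 2.35; Δt_2 = 2.350 × 2.371 = 5.572 s.
Leg 3: γ = 1.75; Δt_3 = 1.750 × 6.826 = 11.95 s.
Total: 0.1255 + 5.572 + 11.95 s.

Δt = 17.6 s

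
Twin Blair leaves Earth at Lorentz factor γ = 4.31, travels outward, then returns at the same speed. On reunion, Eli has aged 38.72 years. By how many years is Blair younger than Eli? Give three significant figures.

γ = 4.31
Blair's elapsed proper time: τ = 38.72/4.310 = 8.984 years.
Age gap = Δt − τ = 38.72 − 8.984 years.

Δt − τ = 29.7 years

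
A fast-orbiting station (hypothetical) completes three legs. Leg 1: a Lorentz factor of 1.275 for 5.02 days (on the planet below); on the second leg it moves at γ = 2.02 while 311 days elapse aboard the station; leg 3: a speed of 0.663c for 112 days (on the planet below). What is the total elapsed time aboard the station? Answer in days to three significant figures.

Leg 1: γ = 1.275; τ_1 = 5.02/1.275 = 3.937 days.
Leg 2: 311 days is already measured aboard the station.
Leg 3: γ = 1/√(1 − 0.663²) = 1/√0.5604 = 1.336; τ_3 = 112/1.336 = 83.85 days.
Total: 3.937 + 311.0 + 83.85 days.

τ = 399 days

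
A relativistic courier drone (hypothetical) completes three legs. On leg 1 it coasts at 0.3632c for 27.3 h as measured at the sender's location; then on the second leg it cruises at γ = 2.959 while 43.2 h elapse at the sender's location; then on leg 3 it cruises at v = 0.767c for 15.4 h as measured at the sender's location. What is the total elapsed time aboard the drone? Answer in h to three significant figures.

Leg 1: γ = 1/√(1 − 0.3632²) = 1/√0.8681 = 1.073; τ_1 = 27.3/1.073 = 25.44 h.
Leg 2: γ = 2.959; τ_2 = 43.2/2.959 = 14.60 h.
Leg 3: γ = 1/√(1 − 0.767²) = 1/√0.4117 = 1.558; τ_3 = 15.4/1.558 = 9.881 h.
Total: 25.44 + 14.60 + 9.881 h.

τ = 49.9 h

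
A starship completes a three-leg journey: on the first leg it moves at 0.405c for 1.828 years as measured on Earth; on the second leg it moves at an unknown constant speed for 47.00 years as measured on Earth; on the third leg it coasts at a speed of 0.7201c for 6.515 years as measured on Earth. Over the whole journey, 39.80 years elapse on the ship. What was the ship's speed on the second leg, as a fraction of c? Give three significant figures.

Leg 1: γ = 1/√(1 − 0.405²) = 1/√0.8360 = 1.094; τ_1 = 1.828/1.094 = 1.671 years.
Leg 2: speed unknown; τ_2 = 47.00/γ_2.
Leg 3: γ = 1/√(1 − 0.7201²) = 1/√0.4815 = 1.441; τ_3 = 6.515/1.441 = 4.521 years.
Total proper time: 1.671 + τ_2 + 4.521 = 39.80, so τ_2 = 39.80 − 6.192 = 33.61 years.
γ_2 = 47.00/33.61 = 1.398; β = √(1 − 1/γ²) = √0.4887.

β = 0.699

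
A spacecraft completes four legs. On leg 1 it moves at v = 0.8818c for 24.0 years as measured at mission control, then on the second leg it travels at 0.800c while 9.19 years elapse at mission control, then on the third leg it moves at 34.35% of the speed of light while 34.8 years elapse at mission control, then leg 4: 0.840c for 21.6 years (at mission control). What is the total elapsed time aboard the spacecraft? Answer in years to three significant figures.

Leg 1: γ = 1/√(1 − 0.8818²) = 1/√0.2224 = 2.120; τ_1 = 24.0/2.120 = 11.32 years.
Leg 2: γ = 1/√(1 − 0.800²) = 5/3 ≈ 1.667; τ_2 = 9.19/1.667 = 5.514 years.
Leg 3: β = 0.3435; γ = 1/√(1 − 0.3435²) = 1/√0.8820 = 1.065; τ_3 = 34.8/1.065 = 32.68 years.
Leg 4: γ = 1/√(1 − 0.840²) = 1/√0.2944 = 1.843; τ_4 = 21.6/1.843 = 11.72 years.
Total: 11.32 + 5.514 + 32.68 + 11.72 years.

τ = 61.2 years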